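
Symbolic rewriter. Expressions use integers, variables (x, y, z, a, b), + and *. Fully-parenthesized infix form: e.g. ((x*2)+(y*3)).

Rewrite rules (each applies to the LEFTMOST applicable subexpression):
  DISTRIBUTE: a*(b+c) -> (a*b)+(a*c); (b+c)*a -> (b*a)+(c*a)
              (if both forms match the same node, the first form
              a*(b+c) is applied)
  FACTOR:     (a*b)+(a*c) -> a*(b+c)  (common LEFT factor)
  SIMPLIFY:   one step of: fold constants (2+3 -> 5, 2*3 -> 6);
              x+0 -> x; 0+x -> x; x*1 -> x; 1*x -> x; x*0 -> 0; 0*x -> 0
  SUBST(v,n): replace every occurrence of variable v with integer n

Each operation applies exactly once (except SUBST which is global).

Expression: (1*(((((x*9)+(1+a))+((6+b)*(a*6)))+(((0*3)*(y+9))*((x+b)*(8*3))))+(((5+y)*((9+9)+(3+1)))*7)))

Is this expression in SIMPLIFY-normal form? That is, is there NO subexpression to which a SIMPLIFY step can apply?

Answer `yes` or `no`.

Expression: (1*(((((x*9)+(1+a))+((6+b)*(a*6)))+(((0*3)*(y+9))*((x+b)*(8*3))))+(((5+y)*((9+9)+(3+1)))*7)))
Scanning for simplifiable subexpressions (pre-order)...
  at root: (1*(((((x*9)+(1+a))+((6+b)*(a*6)))+(((0*3)*(y+9))*((x+b)*(8*3))))+(((5+y)*((9+9)+(3+1)))*7))) (SIMPLIFIABLE)
  at R: (((((x*9)+(1+a))+((6+b)*(a*6)))+(((0*3)*(y+9))*((x+b)*(8*3))))+(((5+y)*((9+9)+(3+1)))*7)) (not simplifiable)
  at RL: ((((x*9)+(1+a))+((6+b)*(a*6)))+(((0*3)*(y+9))*((x+b)*(8*3)))) (not simplifiable)
  at RLL: (((x*9)+(1+a))+((6+b)*(a*6))) (not simplifiable)
  at RLLL: ((x*9)+(1+a)) (not simplifiable)
  at RLLLL: (x*9) (not simplifiable)
  at RLLLR: (1+a) (not simplifiable)
  at RLLR: ((6+b)*(a*6)) (not simplifiable)
  at RLLRL: (6+b) (not simplifiable)
  at RLLRR: (a*6) (not simplifiable)
  at RLR: (((0*3)*(y+9))*((x+b)*(8*3))) (not simplifiable)
  at RLRL: ((0*3)*(y+9)) (not simplifiable)
  at RLRLL: (0*3) (SIMPLIFIABLE)
  at RLRLR: (y+9) (not simplifiable)
  at RLRR: ((x+b)*(8*3)) (not simplifiable)
  at RLRRL: (x+b) (not simplifiable)
  at RLRRR: (8*3) (SIMPLIFIABLE)
  at RR: (((5+y)*((9+9)+(3+1)))*7) (not simplifiable)
  at RRL: ((5+y)*((9+9)+(3+1))) (not simplifiable)
  at RRLL: (5+y) (not simplifiable)
  at RRLR: ((9+9)+(3+1)) (not simplifiable)
  at RRLRL: (9+9) (SIMPLIFIABLE)
  at RRLRR: (3+1) (SIMPLIFIABLE)
Found simplifiable subexpr at path root: (1*(((((x*9)+(1+a))+((6+b)*(a*6)))+(((0*3)*(y+9))*((x+b)*(8*3))))+(((5+y)*((9+9)+(3+1)))*7)))
One SIMPLIFY step would give: (((((x*9)+(1+a))+((6+b)*(a*6)))+(((0*3)*(y+9))*((x+b)*(8*3))))+(((5+y)*((9+9)+(3+1)))*7))
-> NOT in normal form.

Answer: no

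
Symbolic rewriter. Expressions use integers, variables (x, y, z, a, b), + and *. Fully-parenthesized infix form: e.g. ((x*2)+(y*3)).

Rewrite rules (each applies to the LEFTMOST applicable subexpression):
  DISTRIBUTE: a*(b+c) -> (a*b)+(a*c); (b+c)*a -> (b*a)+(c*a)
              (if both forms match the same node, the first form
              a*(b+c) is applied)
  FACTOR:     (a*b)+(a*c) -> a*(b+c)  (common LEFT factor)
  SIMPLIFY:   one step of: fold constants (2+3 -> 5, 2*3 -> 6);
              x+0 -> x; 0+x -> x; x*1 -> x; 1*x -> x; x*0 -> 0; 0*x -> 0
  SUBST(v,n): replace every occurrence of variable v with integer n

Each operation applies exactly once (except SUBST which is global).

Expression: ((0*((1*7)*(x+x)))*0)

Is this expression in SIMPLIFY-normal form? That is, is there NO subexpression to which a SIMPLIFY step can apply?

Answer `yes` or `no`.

Answer: no

Derivation:
Expression: ((0*((1*7)*(x+x)))*0)
Scanning for simplifiable subexpressions (pre-order)...
  at root: ((0*((1*7)*(x+x)))*0) (SIMPLIFIABLE)
  at L: (0*((1*7)*(x+x))) (SIMPLIFIABLE)
  at LR: ((1*7)*(x+x)) (not simplifiable)
  at LRL: (1*7) (SIMPLIFIABLE)
  at LRR: (x+x) (not simplifiable)
Found simplifiable subexpr at path root: ((0*((1*7)*(x+x)))*0)
One SIMPLIFY step would give: 0
-> NOT in normal form.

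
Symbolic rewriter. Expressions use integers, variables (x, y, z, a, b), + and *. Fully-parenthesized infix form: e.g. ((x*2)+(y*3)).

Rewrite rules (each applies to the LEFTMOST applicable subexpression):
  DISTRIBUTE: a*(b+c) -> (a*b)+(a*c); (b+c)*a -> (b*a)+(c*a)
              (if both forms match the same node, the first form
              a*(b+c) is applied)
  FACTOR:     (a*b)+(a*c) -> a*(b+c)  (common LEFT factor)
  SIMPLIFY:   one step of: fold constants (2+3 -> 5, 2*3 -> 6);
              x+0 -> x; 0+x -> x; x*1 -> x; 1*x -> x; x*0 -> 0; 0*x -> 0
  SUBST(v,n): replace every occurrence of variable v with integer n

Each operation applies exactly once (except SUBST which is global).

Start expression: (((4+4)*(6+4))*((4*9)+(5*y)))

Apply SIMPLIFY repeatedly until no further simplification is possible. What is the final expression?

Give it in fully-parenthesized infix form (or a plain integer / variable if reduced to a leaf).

Answer: (80*(36+(5*y)))

Derivation:
Start: (((4+4)*(6+4))*((4*9)+(5*y)))
Step 1: at LL: (4+4) -> 8; overall: (((4+4)*(6+4))*((4*9)+(5*y))) -> ((8*(6+4))*((4*9)+(5*y)))
Step 2: at LR: (6+4) -> 10; overall: ((8*(6+4))*((4*9)+(5*y))) -> ((8*10)*((4*9)+(5*y)))
Step 3: at L: (8*10) -> 80; overall: ((8*10)*((4*9)+(5*y))) -> (80*((4*9)+(5*y)))
Step 4: at RL: (4*9) -> 36; overall: (80*((4*9)+(5*y))) -> (80*(36+(5*y)))
Fixed point: (80*(36+(5*y)))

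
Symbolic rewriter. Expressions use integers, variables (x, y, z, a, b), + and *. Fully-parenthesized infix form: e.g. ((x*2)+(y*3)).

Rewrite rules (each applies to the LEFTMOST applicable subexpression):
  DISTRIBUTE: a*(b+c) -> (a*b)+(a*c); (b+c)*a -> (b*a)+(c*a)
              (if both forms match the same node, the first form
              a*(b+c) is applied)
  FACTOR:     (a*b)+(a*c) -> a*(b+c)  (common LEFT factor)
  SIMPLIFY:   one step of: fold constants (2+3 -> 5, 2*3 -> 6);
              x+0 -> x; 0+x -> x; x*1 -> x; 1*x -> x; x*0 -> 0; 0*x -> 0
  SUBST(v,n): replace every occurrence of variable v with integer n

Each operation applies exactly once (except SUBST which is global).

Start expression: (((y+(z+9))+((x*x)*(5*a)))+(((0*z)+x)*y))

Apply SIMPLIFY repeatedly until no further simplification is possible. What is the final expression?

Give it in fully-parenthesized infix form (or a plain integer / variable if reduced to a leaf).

Start: (((y+(z+9))+((x*x)*(5*a)))+(((0*z)+x)*y))
Step 1: at RLL: (0*z) -> 0; overall: (((y+(z+9))+((x*x)*(5*a)))+(((0*z)+x)*y)) -> (((y+(z+9))+((x*x)*(5*a)))+((0+x)*y))
Step 2: at RL: (0+x) -> x; overall: (((y+(z+9))+((x*x)*(5*a)))+((0+x)*y)) -> (((y+(z+9))+((x*x)*(5*a)))+(x*y))
Fixed point: (((y+(z+9))+((x*x)*(5*a)))+(x*y))

Answer: (((y+(z+9))+((x*x)*(5*a)))+(x*y))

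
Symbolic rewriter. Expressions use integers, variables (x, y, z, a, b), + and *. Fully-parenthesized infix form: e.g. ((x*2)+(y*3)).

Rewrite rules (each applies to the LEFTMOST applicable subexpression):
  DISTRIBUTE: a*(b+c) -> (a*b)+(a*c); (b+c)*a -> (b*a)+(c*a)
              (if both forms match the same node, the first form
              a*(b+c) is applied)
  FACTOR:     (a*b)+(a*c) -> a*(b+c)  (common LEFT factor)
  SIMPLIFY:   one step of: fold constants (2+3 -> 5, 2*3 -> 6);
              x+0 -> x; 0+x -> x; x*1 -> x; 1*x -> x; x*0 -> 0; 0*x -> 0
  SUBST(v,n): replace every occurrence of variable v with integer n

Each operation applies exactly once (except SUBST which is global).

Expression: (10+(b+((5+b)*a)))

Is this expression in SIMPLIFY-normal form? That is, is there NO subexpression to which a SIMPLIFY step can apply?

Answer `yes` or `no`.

Answer: yes

Derivation:
Expression: (10+(b+((5+b)*a)))
Scanning for simplifiable subexpressions (pre-order)...
  at root: (10+(b+((5+b)*a))) (not simplifiable)
  at R: (b+((5+b)*a)) (not simplifiable)
  at RR: ((5+b)*a) (not simplifiable)
  at RRL: (5+b) (not simplifiable)
Result: no simplifiable subexpression found -> normal form.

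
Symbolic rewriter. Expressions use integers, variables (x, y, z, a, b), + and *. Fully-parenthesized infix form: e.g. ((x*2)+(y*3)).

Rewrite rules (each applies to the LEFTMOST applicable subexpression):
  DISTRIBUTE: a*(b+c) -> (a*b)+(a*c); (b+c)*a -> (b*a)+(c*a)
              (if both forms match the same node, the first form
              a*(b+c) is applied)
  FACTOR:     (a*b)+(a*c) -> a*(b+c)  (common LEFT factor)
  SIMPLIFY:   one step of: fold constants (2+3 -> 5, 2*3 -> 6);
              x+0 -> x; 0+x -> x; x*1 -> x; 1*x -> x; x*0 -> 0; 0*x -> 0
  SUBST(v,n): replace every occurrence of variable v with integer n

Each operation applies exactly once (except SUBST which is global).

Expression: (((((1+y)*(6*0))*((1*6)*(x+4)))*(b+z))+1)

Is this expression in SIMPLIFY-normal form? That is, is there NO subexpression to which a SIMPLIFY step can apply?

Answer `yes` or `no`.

Expression: (((((1+y)*(6*0))*((1*6)*(x+4)))*(b+z))+1)
Scanning for simplifiable subexpressions (pre-order)...
  at root: (((((1+y)*(6*0))*((1*6)*(x+4)))*(b+z))+1) (not simplifiable)
  at L: ((((1+y)*(6*0))*((1*6)*(x+4)))*(b+z)) (not simplifiable)
  at LL: (((1+y)*(6*0))*((1*6)*(x+4))) (not simplifiable)
  at LLL: ((1+y)*(6*0)) (not simplifiable)
  at LLLL: (1+y) (not simplifiable)
  at LLLR: (6*0) (SIMPLIFIABLE)
  at LLR: ((1*6)*(x+4)) (not simplifiable)
  at LLRL: (1*6) (SIMPLIFIABLE)
  at LLRR: (x+4) (not simplifiable)
  at LR: (b+z) (not simplifiable)
Found simplifiable subexpr at path LLLR: (6*0)
One SIMPLIFY step would give: (((((1+y)*0)*((1*6)*(x+4)))*(b+z))+1)
-> NOT in normal form.

Answer: no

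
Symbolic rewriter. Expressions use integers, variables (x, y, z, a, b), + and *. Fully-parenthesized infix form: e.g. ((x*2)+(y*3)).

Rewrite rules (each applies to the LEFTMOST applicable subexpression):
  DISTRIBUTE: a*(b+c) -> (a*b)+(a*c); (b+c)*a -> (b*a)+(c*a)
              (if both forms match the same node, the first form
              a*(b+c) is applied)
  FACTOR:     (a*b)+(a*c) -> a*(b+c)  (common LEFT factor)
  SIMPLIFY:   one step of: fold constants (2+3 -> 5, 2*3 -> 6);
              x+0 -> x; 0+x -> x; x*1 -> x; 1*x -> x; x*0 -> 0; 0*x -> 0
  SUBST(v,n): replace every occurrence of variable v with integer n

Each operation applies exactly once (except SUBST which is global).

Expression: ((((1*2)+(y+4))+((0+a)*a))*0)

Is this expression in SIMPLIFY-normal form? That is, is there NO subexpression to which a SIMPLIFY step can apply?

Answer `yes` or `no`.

Answer: no

Derivation:
Expression: ((((1*2)+(y+4))+((0+a)*a))*0)
Scanning for simplifiable subexpressions (pre-order)...
  at root: ((((1*2)+(y+4))+((0+a)*a))*0) (SIMPLIFIABLE)
  at L: (((1*2)+(y+4))+((0+a)*a)) (not simplifiable)
  at LL: ((1*2)+(y+4)) (not simplifiable)
  at LLL: (1*2) (SIMPLIFIABLE)
  at LLR: (y+4) (not simplifiable)
  at LR: ((0+a)*a) (not simplifiable)
  at LRL: (0+a) (SIMPLIFIABLE)
Found simplifiable subexpr at path root: ((((1*2)+(y+4))+((0+a)*a))*0)
One SIMPLIFY step would give: 0
-> NOT in normal form.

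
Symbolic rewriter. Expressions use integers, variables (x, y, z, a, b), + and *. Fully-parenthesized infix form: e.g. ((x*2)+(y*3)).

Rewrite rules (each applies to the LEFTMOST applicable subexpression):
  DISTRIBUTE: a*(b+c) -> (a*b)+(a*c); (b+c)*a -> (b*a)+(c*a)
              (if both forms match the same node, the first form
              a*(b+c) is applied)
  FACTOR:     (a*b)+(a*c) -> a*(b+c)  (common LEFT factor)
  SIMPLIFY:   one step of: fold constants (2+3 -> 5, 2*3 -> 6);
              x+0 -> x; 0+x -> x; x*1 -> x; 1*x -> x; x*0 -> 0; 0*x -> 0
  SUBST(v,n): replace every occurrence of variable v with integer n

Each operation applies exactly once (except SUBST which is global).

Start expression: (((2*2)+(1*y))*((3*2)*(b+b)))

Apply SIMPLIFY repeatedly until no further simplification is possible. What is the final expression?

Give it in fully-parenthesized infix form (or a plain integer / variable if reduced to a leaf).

Answer: ((4+y)*(6*(b+b)))

Derivation:
Start: (((2*2)+(1*y))*((3*2)*(b+b)))
Step 1: at LL: (2*2) -> 4; overall: (((2*2)+(1*y))*((3*2)*(b+b))) -> ((4+(1*y))*((3*2)*(b+b)))
Step 2: at LR: (1*y) -> y; overall: ((4+(1*y))*((3*2)*(b+b))) -> ((4+y)*((3*2)*(b+b)))
Step 3: at RL: (3*2) -> 6; overall: ((4+y)*((3*2)*(b+b))) -> ((4+y)*(6*(b+b)))
Fixed point: ((4+y)*(6*(b+b)))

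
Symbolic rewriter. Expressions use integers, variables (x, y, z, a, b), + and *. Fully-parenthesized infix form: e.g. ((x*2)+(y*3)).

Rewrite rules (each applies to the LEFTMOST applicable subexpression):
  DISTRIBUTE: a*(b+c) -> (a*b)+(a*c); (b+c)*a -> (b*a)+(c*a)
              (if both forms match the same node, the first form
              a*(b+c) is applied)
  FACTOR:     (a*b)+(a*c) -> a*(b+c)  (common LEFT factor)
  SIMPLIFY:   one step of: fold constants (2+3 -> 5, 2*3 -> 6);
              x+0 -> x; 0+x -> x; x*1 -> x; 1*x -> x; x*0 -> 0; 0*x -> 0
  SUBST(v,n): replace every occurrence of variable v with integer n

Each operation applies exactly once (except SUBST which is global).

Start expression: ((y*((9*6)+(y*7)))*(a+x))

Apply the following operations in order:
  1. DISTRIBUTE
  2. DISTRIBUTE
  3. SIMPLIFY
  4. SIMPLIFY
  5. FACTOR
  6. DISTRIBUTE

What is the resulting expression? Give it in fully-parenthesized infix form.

Answer: ((((y*54)+(y*(y*7)))*a)+((y*(54+(y*7)))*x))

Derivation:
Start: ((y*((9*6)+(y*7)))*(a+x))
Apply DISTRIBUTE at root (target: ((y*((9*6)+(y*7)))*(a+x))): ((y*((9*6)+(y*7)))*(a+x)) -> (((y*((9*6)+(y*7)))*a)+((y*((9*6)+(y*7)))*x))
Apply DISTRIBUTE at LL (target: (y*((9*6)+(y*7)))): (((y*((9*6)+(y*7)))*a)+((y*((9*6)+(y*7)))*x)) -> ((((y*(9*6))+(y*(y*7)))*a)+((y*((9*6)+(y*7)))*x))
Apply SIMPLIFY at LLLR (target: (9*6)): ((((y*(9*6))+(y*(y*7)))*a)+((y*((9*6)+(y*7)))*x)) -> ((((y*54)+(y*(y*7)))*a)+((y*((9*6)+(y*7)))*x))
Apply SIMPLIFY at RLRL (target: (9*6)): ((((y*54)+(y*(y*7)))*a)+((y*((9*6)+(y*7)))*x)) -> ((((y*54)+(y*(y*7)))*a)+((y*(54+(y*7)))*x))
Apply FACTOR at LL (target: ((y*54)+(y*(y*7)))): ((((y*54)+(y*(y*7)))*a)+((y*(54+(y*7)))*x)) -> (((y*(54+(y*7)))*a)+((y*(54+(y*7)))*x))
Apply DISTRIBUTE at LL (target: (y*(54+(y*7)))): (((y*(54+(y*7)))*a)+((y*(54+(y*7)))*x)) -> ((((y*54)+(y*(y*7)))*a)+((y*(54+(y*7)))*x))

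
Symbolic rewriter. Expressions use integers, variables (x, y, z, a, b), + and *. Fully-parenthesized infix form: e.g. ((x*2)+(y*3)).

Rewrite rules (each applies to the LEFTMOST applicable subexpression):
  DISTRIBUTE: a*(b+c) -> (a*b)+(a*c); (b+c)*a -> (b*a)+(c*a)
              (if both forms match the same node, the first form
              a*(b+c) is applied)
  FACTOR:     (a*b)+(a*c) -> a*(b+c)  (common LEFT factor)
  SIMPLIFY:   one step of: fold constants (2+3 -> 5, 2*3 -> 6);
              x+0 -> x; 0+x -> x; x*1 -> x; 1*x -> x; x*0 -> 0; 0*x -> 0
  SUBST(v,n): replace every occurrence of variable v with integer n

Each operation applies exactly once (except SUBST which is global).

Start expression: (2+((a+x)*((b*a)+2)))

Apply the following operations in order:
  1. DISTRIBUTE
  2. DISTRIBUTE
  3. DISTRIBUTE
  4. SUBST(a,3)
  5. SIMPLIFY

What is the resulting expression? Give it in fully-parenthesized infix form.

Start: (2+((a+x)*((b*a)+2)))
Apply DISTRIBUTE at R (target: ((a+x)*((b*a)+2))): (2+((a+x)*((b*a)+2))) -> (2+(((a+x)*(b*a))+((a+x)*2)))
Apply DISTRIBUTE at RL (target: ((a+x)*(b*a))): (2+(((a+x)*(b*a))+((a+x)*2))) -> (2+(((a*(b*a))+(x*(b*a)))+((a+x)*2)))
Apply DISTRIBUTE at RR (target: ((a+x)*2)): (2+(((a*(b*a))+(x*(b*a)))+((a+x)*2))) -> (2+(((a*(b*a))+(x*(b*a)))+((a*2)+(x*2))))
Apply SUBST(a,3): (2+(((a*(b*a))+(x*(b*a)))+((a*2)+(x*2)))) -> (2+(((3*(b*3))+(x*(b*3)))+((3*2)+(x*2))))
Apply SIMPLIFY at RRL (target: (3*2)): (2+(((3*(b*3))+(x*(b*3)))+((3*2)+(x*2)))) -> (2+(((3*(b*3))+(x*(b*3)))+(6+(x*2))))

Answer: (2+(((3*(b*3))+(x*(b*3)))+(6+(x*2))))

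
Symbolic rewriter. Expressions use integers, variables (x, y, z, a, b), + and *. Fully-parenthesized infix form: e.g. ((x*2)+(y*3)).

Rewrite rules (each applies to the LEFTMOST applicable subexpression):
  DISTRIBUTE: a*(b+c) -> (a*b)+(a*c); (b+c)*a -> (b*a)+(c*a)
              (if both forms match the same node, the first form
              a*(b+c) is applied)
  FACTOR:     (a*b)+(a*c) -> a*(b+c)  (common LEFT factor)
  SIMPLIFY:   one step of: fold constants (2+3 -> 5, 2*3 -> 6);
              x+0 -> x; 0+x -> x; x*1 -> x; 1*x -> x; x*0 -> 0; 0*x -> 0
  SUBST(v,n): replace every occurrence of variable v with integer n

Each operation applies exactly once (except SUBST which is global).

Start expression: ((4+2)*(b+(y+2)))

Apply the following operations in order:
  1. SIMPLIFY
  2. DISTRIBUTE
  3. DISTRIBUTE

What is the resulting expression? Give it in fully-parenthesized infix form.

Answer: ((6*b)+((6*y)+(6*2)))

Derivation:
Start: ((4+2)*(b+(y+2)))
Apply SIMPLIFY at L (target: (4+2)): ((4+2)*(b+(y+2))) -> (6*(b+(y+2)))
Apply DISTRIBUTE at root (target: (6*(b+(y+2)))): (6*(b+(y+2))) -> ((6*b)+(6*(y+2)))
Apply DISTRIBUTE at R (target: (6*(y+2))): ((6*b)+(6*(y+2))) -> ((6*b)+((6*y)+(6*2)))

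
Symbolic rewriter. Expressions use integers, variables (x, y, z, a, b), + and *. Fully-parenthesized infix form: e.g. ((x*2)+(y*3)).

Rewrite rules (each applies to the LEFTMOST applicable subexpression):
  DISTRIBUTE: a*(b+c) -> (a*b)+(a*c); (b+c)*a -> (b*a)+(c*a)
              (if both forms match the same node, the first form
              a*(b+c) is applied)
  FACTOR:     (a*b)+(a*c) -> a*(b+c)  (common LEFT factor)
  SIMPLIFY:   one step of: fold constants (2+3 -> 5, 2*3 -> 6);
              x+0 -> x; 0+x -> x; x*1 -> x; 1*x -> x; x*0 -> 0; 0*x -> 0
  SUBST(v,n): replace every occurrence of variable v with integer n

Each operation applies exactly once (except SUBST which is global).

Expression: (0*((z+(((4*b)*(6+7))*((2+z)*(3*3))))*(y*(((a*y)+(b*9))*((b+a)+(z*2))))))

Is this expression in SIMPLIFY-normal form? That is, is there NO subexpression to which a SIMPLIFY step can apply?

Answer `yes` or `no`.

Expression: (0*((z+(((4*b)*(6+7))*((2+z)*(3*3))))*(y*(((a*y)+(b*9))*((b+a)+(z*2))))))
Scanning for simplifiable subexpressions (pre-order)...
  at root: (0*((z+(((4*b)*(6+7))*((2+z)*(3*3))))*(y*(((a*y)+(b*9))*((b+a)+(z*2)))))) (SIMPLIFIABLE)
  at R: ((z+(((4*b)*(6+7))*((2+z)*(3*3))))*(y*(((a*y)+(b*9))*((b+a)+(z*2))))) (not simplifiable)
  at RL: (z+(((4*b)*(6+7))*((2+z)*(3*3)))) (not simplifiable)
  at RLR: (((4*b)*(6+7))*((2+z)*(3*3))) (not simplifiable)
  at RLRL: ((4*b)*(6+7)) (not simplifiable)
  at RLRLL: (4*b) (not simplifiable)
  at RLRLR: (6+7) (SIMPLIFIABLE)
  at RLRR: ((2+z)*(3*3)) (not simplifiable)
  at RLRRL: (2+z) (not simplifiable)
  at RLRRR: (3*3) (SIMPLIFIABLE)
  at RR: (y*(((a*y)+(b*9))*((b+a)+(z*2)))) (not simplifiable)
  at RRR: (((a*y)+(b*9))*((b+a)+(z*2))) (not simplifiable)
  at RRRL: ((a*y)+(b*9)) (not simplifiable)
  at RRRLL: (a*y) (not simplifiable)
  at RRRLR: (b*9) (not simplifiable)
  at RRRR: ((b+a)+(z*2)) (not simplifiable)
  at RRRRL: (b+a) (not simplifiable)
  at RRRRR: (z*2) (not simplifiable)
Found simplifiable subexpr at path root: (0*((z+(((4*b)*(6+7))*((2+z)*(3*3))))*(y*(((a*y)+(b*9))*((b+a)+(z*2))))))
One SIMPLIFY step would give: 0
-> NOT in normal form.

Answer: no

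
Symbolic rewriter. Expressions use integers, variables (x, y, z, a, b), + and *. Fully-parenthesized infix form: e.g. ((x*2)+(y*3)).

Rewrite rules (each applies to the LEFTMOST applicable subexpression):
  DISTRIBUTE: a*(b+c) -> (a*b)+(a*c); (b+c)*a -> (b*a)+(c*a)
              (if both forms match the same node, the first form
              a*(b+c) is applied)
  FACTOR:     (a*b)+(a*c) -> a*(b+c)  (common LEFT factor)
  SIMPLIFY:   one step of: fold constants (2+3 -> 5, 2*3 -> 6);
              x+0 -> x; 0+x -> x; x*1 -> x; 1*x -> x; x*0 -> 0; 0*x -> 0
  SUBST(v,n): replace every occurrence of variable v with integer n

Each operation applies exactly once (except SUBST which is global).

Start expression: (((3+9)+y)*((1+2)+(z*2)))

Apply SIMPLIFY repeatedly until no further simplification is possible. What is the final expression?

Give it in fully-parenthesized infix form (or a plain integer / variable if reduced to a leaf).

Answer: ((12+y)*(3+(z*2)))

Derivation:
Start: (((3+9)+y)*((1+2)+(z*2)))
Step 1: at LL: (3+9) -> 12; overall: (((3+9)+y)*((1+2)+(z*2))) -> ((12+y)*((1+2)+(z*2)))
Step 2: at RL: (1+2) -> 3; overall: ((12+y)*((1+2)+(z*2))) -> ((12+y)*(3+(z*2)))
Fixed point: ((12+y)*(3+(z*2)))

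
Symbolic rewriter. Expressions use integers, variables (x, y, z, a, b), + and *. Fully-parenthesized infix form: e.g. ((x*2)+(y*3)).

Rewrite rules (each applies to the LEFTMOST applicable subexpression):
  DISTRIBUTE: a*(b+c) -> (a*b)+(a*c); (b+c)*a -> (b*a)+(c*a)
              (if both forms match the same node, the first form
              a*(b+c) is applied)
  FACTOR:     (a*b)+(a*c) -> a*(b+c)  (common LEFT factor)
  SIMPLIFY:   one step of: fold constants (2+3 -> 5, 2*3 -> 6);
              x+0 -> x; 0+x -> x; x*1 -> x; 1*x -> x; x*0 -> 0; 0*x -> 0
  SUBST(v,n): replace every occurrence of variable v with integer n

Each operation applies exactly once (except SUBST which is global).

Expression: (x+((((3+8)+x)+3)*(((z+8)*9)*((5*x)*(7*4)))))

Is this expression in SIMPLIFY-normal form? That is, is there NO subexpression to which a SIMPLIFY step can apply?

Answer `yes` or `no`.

Expression: (x+((((3+8)+x)+3)*(((z+8)*9)*((5*x)*(7*4)))))
Scanning for simplifiable subexpressions (pre-order)...
  at root: (x+((((3+8)+x)+3)*(((z+8)*9)*((5*x)*(7*4))))) (not simplifiable)
  at R: ((((3+8)+x)+3)*(((z+8)*9)*((5*x)*(7*4)))) (not simplifiable)
  at RL: (((3+8)+x)+3) (not simplifiable)
  at RLL: ((3+8)+x) (not simplifiable)
  at RLLL: (3+8) (SIMPLIFIABLE)
  at RR: (((z+8)*9)*((5*x)*(7*4))) (not simplifiable)
  at RRL: ((z+8)*9) (not simplifiable)
  at RRLL: (z+8) (not simplifiable)
  at RRR: ((5*x)*(7*4)) (not simplifiable)
  at RRRL: (5*x) (not simplifiable)
  at RRRR: (7*4) (SIMPLIFIABLE)
Found simplifiable subexpr at path RLLL: (3+8)
One SIMPLIFY step would give: (x+(((11+x)+3)*(((z+8)*9)*((5*x)*(7*4)))))
-> NOT in normal form.

Answer: no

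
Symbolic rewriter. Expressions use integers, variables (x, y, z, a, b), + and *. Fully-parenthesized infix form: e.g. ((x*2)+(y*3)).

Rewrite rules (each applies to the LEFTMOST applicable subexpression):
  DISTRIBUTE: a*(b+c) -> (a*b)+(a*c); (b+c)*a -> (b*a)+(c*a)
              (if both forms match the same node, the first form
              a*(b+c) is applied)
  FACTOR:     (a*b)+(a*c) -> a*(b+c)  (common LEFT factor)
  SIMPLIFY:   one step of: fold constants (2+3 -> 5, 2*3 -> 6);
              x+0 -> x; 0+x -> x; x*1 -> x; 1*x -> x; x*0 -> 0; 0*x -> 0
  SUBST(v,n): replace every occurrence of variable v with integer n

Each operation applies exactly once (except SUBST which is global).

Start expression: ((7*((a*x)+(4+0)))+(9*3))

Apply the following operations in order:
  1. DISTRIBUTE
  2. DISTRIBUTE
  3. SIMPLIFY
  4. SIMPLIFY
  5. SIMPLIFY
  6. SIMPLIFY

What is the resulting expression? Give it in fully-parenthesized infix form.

Answer: (((7*(a*x))+28)+27)

Derivation:
Start: ((7*((a*x)+(4+0)))+(9*3))
Apply DISTRIBUTE at L (target: (7*((a*x)+(4+0)))): ((7*((a*x)+(4+0)))+(9*3)) -> (((7*(a*x))+(7*(4+0)))+(9*3))
Apply DISTRIBUTE at LR (target: (7*(4+0))): (((7*(a*x))+(7*(4+0)))+(9*3)) -> (((7*(a*x))+((7*4)+(7*0)))+(9*3))
Apply SIMPLIFY at LRL (target: (7*4)): (((7*(a*x))+((7*4)+(7*0)))+(9*3)) -> (((7*(a*x))+(28+(7*0)))+(9*3))
Apply SIMPLIFY at LRR (target: (7*0)): (((7*(a*x))+(28+(7*0)))+(9*3)) -> (((7*(a*x))+(28+0))+(9*3))
Apply SIMPLIFY at LR (target: (28+0)): (((7*(a*x))+(28+0))+(9*3)) -> (((7*(a*x))+28)+(9*3))
Apply SIMPLIFY at R (target: (9*3)): (((7*(a*x))+28)+(9*3)) -> (((7*(a*x))+28)+27)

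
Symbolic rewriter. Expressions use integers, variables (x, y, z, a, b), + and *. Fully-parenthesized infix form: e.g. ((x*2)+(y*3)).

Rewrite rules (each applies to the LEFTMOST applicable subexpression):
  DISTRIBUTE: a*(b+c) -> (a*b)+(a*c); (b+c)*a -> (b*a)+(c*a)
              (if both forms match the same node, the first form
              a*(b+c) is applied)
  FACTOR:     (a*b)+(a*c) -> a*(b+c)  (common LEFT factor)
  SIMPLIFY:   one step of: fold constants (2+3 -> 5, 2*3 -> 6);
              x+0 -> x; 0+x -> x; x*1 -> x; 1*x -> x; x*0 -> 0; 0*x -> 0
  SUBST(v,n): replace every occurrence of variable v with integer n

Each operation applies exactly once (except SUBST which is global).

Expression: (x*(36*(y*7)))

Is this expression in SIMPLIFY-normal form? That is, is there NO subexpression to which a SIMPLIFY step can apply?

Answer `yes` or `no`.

Answer: yes

Derivation:
Expression: (x*(36*(y*7)))
Scanning for simplifiable subexpressions (pre-order)...
  at root: (x*(36*(y*7))) (not simplifiable)
  at R: (36*(y*7)) (not simplifiable)
  at RR: (y*7) (not simplifiable)
Result: no simplifiable subexpression found -> normal form.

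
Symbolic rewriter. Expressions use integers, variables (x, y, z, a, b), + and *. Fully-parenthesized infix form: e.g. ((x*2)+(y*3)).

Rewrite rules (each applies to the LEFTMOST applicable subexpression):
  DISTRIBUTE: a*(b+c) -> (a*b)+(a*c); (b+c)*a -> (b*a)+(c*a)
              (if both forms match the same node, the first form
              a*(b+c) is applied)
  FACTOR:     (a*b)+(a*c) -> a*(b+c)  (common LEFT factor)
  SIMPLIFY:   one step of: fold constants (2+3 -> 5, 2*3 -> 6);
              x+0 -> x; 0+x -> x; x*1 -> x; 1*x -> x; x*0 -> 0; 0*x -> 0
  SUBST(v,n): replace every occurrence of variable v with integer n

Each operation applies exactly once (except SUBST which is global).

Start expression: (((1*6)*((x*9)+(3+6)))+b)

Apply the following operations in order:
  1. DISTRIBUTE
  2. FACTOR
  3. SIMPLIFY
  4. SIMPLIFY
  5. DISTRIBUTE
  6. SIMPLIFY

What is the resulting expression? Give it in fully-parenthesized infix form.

Start: (((1*6)*((x*9)+(3+6)))+b)
Apply DISTRIBUTE at L (target: ((1*6)*((x*9)+(3+6)))): (((1*6)*((x*9)+(3+6)))+b) -> ((((1*6)*(x*9))+((1*6)*(3+6)))+b)
Apply FACTOR at L (target: (((1*6)*(x*9))+((1*6)*(3+6)))): ((((1*6)*(x*9))+((1*6)*(3+6)))+b) -> (((1*6)*((x*9)+(3+6)))+b)
Apply SIMPLIFY at LL (target: (1*6)): (((1*6)*((x*9)+(3+6)))+b) -> ((6*((x*9)+(3+6)))+b)
Apply SIMPLIFY at LRR (target: (3+6)): ((6*((x*9)+(3+6)))+b) -> ((6*((x*9)+9))+b)
Apply DISTRIBUTE at L (target: (6*((x*9)+9))): ((6*((x*9)+9))+b) -> (((6*(x*9))+(6*9))+b)
Apply SIMPLIFY at LR (target: (6*9)): (((6*(x*9))+(6*9))+b) -> (((6*(x*9))+54)+b)

Answer: (((6*(x*9))+54)+b)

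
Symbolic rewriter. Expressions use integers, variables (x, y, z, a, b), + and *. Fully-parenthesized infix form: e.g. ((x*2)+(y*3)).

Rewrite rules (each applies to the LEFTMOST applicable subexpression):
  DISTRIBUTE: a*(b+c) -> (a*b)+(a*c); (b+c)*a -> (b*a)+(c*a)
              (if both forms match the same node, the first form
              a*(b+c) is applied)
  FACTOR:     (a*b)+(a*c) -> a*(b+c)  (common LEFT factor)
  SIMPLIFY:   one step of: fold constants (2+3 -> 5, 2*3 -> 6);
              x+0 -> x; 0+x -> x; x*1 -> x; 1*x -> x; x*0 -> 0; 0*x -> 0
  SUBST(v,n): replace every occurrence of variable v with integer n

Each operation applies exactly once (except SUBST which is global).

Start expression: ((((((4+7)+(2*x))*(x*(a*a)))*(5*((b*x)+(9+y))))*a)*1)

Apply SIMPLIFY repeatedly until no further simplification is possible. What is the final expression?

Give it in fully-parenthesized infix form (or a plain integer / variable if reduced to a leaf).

Answer: ((((11+(2*x))*(x*(a*a)))*(5*((b*x)+(9+y))))*a)

Derivation:
Start: ((((((4+7)+(2*x))*(x*(a*a)))*(5*((b*x)+(9+y))))*a)*1)
Step 1: at root: ((((((4+7)+(2*x))*(x*(a*a)))*(5*((b*x)+(9+y))))*a)*1) -> (((((4+7)+(2*x))*(x*(a*a)))*(5*((b*x)+(9+y))))*a); overall: ((((((4+7)+(2*x))*(x*(a*a)))*(5*((b*x)+(9+y))))*a)*1) -> (((((4+7)+(2*x))*(x*(a*a)))*(5*((b*x)+(9+y))))*a)
Step 2: at LLLL: (4+7) -> 11; overall: (((((4+7)+(2*x))*(x*(a*a)))*(5*((b*x)+(9+y))))*a) -> ((((11+(2*x))*(x*(a*a)))*(5*((b*x)+(9+y))))*a)
Fixed point: ((((11+(2*x))*(x*(a*a)))*(5*((b*x)+(9+y))))*a)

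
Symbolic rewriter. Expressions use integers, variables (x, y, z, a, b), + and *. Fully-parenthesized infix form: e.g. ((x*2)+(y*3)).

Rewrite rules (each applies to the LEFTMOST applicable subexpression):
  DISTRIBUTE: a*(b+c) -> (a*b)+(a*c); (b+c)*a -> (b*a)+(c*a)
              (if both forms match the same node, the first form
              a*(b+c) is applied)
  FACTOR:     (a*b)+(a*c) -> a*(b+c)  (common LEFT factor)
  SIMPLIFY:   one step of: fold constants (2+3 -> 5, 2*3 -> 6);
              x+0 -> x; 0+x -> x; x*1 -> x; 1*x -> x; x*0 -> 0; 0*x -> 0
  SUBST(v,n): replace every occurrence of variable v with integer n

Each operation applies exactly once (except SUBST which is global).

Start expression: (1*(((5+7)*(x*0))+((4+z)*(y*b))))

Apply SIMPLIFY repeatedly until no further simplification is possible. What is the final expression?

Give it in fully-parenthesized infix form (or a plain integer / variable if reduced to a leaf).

Start: (1*(((5+7)*(x*0))+((4+z)*(y*b))))
Step 1: at root: (1*(((5+7)*(x*0))+((4+z)*(y*b)))) -> (((5+7)*(x*0))+((4+z)*(y*b))); overall: (1*(((5+7)*(x*0))+((4+z)*(y*b)))) -> (((5+7)*(x*0))+((4+z)*(y*b)))
Step 2: at LL: (5+7) -> 12; overall: (((5+7)*(x*0))+((4+z)*(y*b))) -> ((12*(x*0))+((4+z)*(y*b)))
Step 3: at LR: (x*0) -> 0; overall: ((12*(x*0))+((4+z)*(y*b))) -> ((12*0)+((4+z)*(y*b)))
Step 4: at L: (12*0) -> 0; overall: ((12*0)+((4+z)*(y*b))) -> (0+((4+z)*(y*b)))
Step 5: at root: (0+((4+z)*(y*b))) -> ((4+z)*(y*b)); overall: (0+((4+z)*(y*b))) -> ((4+z)*(y*b))
Fixed point: ((4+z)*(y*b))

Answer: ((4+z)*(y*b))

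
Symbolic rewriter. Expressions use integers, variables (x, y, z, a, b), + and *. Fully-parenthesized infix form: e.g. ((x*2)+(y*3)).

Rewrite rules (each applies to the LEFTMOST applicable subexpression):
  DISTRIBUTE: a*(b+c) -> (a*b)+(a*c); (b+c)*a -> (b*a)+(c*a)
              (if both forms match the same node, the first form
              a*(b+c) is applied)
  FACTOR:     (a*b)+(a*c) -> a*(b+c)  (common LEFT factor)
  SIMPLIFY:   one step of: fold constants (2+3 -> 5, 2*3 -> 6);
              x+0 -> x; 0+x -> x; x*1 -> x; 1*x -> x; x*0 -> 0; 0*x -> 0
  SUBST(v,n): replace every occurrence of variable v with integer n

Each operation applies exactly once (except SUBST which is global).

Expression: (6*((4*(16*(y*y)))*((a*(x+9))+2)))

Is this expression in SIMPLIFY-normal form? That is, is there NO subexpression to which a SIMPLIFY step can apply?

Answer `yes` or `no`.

Expression: (6*((4*(16*(y*y)))*((a*(x+9))+2)))
Scanning for simplifiable subexpressions (pre-order)...
  at root: (6*((4*(16*(y*y)))*((a*(x+9))+2))) (not simplifiable)
  at R: ((4*(16*(y*y)))*((a*(x+9))+2)) (not simplifiable)
  at RL: (4*(16*(y*y))) (not simplifiable)
  at RLR: (16*(y*y)) (not simplifiable)
  at RLRR: (y*y) (not simplifiable)
  at RR: ((a*(x+9))+2) (not simplifiable)
  at RRL: (a*(x+9)) (not simplifiable)
  at RRLR: (x+9) (not simplifiable)
Result: no simplifiable subexpression found -> normal form.

Answer: yes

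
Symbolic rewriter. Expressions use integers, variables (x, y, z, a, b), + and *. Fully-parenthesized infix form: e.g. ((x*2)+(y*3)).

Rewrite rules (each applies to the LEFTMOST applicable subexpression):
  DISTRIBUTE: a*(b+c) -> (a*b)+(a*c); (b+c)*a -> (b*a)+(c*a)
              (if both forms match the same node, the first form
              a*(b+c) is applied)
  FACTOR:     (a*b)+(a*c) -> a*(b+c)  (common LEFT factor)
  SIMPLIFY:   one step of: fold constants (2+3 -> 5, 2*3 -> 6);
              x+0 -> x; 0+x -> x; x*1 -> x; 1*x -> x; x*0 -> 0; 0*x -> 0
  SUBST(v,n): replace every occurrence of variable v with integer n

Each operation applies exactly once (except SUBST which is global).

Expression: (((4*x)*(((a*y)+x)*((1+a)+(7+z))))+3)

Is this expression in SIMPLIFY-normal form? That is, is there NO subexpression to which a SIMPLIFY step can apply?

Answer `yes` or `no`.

Expression: (((4*x)*(((a*y)+x)*((1+a)+(7+z))))+3)
Scanning for simplifiable subexpressions (pre-order)...
  at root: (((4*x)*(((a*y)+x)*((1+a)+(7+z))))+3) (not simplifiable)
  at L: ((4*x)*(((a*y)+x)*((1+a)+(7+z)))) (not simplifiable)
  at LL: (4*x) (not simplifiable)
  at LR: (((a*y)+x)*((1+a)+(7+z))) (not simplifiable)
  at LRL: ((a*y)+x) (not simplifiable)
  at LRLL: (a*y) (not simplifiable)
  at LRR: ((1+a)+(7+z)) (not simplifiable)
  at LRRL: (1+a) (not simplifiable)
  at LRRR: (7+z) (not simplifiable)
Result: no simplifiable subexpression found -> normal form.

Answer: yes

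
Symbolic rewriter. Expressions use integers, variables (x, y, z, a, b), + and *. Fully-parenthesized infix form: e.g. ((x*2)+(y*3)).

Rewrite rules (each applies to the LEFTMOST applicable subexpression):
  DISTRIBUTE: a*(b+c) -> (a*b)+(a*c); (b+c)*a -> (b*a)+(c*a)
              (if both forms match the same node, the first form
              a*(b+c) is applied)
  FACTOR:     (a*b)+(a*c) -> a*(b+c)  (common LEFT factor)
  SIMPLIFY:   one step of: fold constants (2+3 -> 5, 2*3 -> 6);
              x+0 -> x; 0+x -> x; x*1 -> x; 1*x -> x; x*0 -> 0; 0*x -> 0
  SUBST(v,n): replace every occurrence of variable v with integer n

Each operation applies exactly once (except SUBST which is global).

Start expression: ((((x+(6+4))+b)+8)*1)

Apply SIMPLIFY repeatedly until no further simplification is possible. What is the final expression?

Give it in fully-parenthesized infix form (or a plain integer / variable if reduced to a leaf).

Answer: (((x+10)+b)+8)

Derivation:
Start: ((((x+(6+4))+b)+8)*1)
Step 1: at root: ((((x+(6+4))+b)+8)*1) -> (((x+(6+4))+b)+8); overall: ((((x+(6+4))+b)+8)*1) -> (((x+(6+4))+b)+8)
Step 2: at LLR: (6+4) -> 10; overall: (((x+(6+4))+b)+8) -> (((x+10)+b)+8)
Fixed point: (((x+10)+b)+8)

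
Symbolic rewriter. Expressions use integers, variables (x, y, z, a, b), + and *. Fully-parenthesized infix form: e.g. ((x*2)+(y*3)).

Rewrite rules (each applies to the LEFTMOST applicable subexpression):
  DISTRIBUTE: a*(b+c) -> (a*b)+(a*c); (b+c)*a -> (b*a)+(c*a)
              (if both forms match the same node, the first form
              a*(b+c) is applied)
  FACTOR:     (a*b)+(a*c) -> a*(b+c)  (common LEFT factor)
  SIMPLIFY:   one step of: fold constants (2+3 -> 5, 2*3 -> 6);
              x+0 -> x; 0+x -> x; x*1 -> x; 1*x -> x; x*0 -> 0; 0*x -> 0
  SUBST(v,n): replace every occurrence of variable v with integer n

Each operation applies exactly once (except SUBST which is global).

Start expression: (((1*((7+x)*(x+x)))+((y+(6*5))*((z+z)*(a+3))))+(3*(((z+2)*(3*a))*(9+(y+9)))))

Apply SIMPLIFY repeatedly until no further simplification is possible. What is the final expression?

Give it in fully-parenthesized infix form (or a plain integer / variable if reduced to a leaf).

Answer: ((((7+x)*(x+x))+((y+30)*((z+z)*(a+3))))+(3*(((z+2)*(3*a))*(9+(y+9)))))

Derivation:
Start: (((1*((7+x)*(x+x)))+((y+(6*5))*((z+z)*(a+3))))+(3*(((z+2)*(3*a))*(9+(y+9)))))
Step 1: at LL: (1*((7+x)*(x+x))) -> ((7+x)*(x+x)); overall: (((1*((7+x)*(x+x)))+((y+(6*5))*((z+z)*(a+3))))+(3*(((z+2)*(3*a))*(9+(y+9))))) -> ((((7+x)*(x+x))+((y+(6*5))*((z+z)*(a+3))))+(3*(((z+2)*(3*a))*(9+(y+9)))))
Step 2: at LRLR: (6*5) -> 30; overall: ((((7+x)*(x+x))+((y+(6*5))*((z+z)*(a+3))))+(3*(((z+2)*(3*a))*(9+(y+9))))) -> ((((7+x)*(x+x))+((y+30)*((z+z)*(a+3))))+(3*(((z+2)*(3*a))*(9+(y+9)))))
Fixed point: ((((7+x)*(x+x))+((y+30)*((z+z)*(a+3))))+(3*(((z+2)*(3*a))*(9+(y+9)))))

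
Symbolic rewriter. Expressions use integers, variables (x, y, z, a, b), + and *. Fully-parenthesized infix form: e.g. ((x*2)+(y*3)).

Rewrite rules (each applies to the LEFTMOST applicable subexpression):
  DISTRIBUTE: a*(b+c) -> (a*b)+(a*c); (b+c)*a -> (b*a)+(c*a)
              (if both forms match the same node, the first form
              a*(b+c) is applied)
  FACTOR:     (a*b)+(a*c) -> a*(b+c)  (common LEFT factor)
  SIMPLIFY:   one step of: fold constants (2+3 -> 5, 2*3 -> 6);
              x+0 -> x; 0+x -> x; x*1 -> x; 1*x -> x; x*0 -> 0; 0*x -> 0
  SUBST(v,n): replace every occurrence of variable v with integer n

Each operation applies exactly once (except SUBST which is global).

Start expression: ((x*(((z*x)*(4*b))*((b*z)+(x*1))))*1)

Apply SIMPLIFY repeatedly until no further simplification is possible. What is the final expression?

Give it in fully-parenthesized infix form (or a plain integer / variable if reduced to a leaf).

Answer: (x*(((z*x)*(4*b))*((b*z)+x)))

Derivation:
Start: ((x*(((z*x)*(4*b))*((b*z)+(x*1))))*1)
Step 1: at root: ((x*(((z*x)*(4*b))*((b*z)+(x*1))))*1) -> (x*(((z*x)*(4*b))*((b*z)+(x*1)))); overall: ((x*(((z*x)*(4*b))*((b*z)+(x*1))))*1) -> (x*(((z*x)*(4*b))*((b*z)+(x*1))))
Step 2: at RRR: (x*1) -> x; overall: (x*(((z*x)*(4*b))*((b*z)+(x*1)))) -> (x*(((z*x)*(4*b))*((b*z)+x)))
Fixed point: (x*(((z*x)*(4*b))*((b*z)+x)))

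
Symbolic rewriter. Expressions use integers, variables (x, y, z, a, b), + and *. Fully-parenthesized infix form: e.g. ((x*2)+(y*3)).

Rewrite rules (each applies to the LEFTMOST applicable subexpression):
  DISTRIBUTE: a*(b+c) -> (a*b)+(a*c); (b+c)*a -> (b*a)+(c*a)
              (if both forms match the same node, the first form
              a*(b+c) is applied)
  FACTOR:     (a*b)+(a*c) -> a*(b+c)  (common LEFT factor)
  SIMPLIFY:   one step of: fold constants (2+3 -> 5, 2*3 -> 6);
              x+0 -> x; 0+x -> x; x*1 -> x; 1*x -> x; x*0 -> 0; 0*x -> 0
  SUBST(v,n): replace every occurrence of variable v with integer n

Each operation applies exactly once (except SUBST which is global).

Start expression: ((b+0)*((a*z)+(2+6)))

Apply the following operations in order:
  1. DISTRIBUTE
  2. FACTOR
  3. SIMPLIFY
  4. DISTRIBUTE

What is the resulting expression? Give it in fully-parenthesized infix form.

Start: ((b+0)*((a*z)+(2+6)))
Apply DISTRIBUTE at root (target: ((b+0)*((a*z)+(2+6)))): ((b+0)*((a*z)+(2+6))) -> (((b+0)*(a*z))+((b+0)*(2+6)))
Apply FACTOR at root (target: (((b+0)*(a*z))+((b+0)*(2+6)))): (((b+0)*(a*z))+((b+0)*(2+6))) -> ((b+0)*((a*z)+(2+6)))
Apply SIMPLIFY at L (target: (b+0)): ((b+0)*((a*z)+(2+6))) -> (b*((a*z)+(2+6)))
Apply DISTRIBUTE at root (target: (b*((a*z)+(2+6)))): (b*((a*z)+(2+6))) -> ((b*(a*z))+(b*(2+6)))

Answer: ((b*(a*z))+(b*(2+6)))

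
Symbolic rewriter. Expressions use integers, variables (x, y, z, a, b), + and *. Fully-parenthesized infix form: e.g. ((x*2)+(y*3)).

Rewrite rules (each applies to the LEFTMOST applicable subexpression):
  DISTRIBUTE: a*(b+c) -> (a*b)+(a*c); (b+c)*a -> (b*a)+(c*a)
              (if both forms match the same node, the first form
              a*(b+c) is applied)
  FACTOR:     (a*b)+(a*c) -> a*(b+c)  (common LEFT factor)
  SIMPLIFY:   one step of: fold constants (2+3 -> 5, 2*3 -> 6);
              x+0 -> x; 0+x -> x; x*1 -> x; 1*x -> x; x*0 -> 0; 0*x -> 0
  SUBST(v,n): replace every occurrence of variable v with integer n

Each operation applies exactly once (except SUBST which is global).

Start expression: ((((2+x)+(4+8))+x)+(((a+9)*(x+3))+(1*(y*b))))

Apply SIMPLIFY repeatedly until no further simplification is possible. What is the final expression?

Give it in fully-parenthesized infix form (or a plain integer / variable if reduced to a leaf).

Answer: ((((2+x)+12)+x)+(((a+9)*(x+3))+(y*b)))

Derivation:
Start: ((((2+x)+(4+8))+x)+(((a+9)*(x+3))+(1*(y*b))))
Step 1: at LLR: (4+8) -> 12; overall: ((((2+x)+(4+8))+x)+(((a+9)*(x+3))+(1*(y*b)))) -> ((((2+x)+12)+x)+(((a+9)*(x+3))+(1*(y*b))))
Step 2: at RR: (1*(y*b)) -> (y*b); overall: ((((2+x)+12)+x)+(((a+9)*(x+3))+(1*(y*b)))) -> ((((2+x)+12)+x)+(((a+9)*(x+3))+(y*b)))
Fixed point: ((((2+x)+12)+x)+(((a+9)*(x+3))+(y*b)))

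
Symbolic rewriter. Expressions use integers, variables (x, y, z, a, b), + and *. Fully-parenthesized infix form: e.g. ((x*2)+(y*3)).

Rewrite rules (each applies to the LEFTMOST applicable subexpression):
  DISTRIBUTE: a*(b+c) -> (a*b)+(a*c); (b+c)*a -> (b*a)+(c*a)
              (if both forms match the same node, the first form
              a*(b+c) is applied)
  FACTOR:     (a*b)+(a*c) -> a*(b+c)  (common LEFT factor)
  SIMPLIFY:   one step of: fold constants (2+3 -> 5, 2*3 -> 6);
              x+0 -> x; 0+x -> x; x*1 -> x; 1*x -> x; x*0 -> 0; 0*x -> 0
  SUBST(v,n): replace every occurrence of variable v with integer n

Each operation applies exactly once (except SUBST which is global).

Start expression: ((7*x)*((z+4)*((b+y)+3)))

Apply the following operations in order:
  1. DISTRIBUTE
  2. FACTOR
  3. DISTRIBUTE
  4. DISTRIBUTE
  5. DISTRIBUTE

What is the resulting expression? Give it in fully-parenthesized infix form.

Answer: (((7*x)*(((z+4)*b)+((z+4)*y)))+((7*x)*((z+4)*3)))

Derivation:
Start: ((7*x)*((z+4)*((b+y)+3)))
Apply DISTRIBUTE at R (target: ((z+4)*((b+y)+3))): ((7*x)*((z+4)*((b+y)+3))) -> ((7*x)*(((z+4)*(b+y))+((z+4)*3)))
Apply FACTOR at R (target: (((z+4)*(b+y))+((z+4)*3))): ((7*x)*(((z+4)*(b+y))+((z+4)*3))) -> ((7*x)*((z+4)*((b+y)+3)))
Apply DISTRIBUTE at R (target: ((z+4)*((b+y)+3))): ((7*x)*((z+4)*((b+y)+3))) -> ((7*x)*(((z+4)*(b+y))+((z+4)*3)))
Apply DISTRIBUTE at root (target: ((7*x)*(((z+4)*(b+y))+((z+4)*3)))): ((7*x)*(((z+4)*(b+y))+((z+4)*3))) -> (((7*x)*((z+4)*(b+y)))+((7*x)*((z+4)*3)))
Apply DISTRIBUTE at LR (target: ((z+4)*(b+y))): (((7*x)*((z+4)*(b+y)))+((7*x)*((z+4)*3))) -> (((7*x)*(((z+4)*b)+((z+4)*y)))+((7*x)*((z+4)*3)))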